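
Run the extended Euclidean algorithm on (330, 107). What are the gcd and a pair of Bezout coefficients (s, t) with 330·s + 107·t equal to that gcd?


Euclidean algorithm on (330, 107) — divide until remainder is 0:
  330 = 3 · 107 + 9
  107 = 11 · 9 + 8
  9 = 1 · 8 + 1
  8 = 8 · 1 + 0
gcd(330, 107) = 1.
Track Bezout coefficients alongside the remainders: start with r₀ = 330 = a·1 + b·0 (s = 1, t = 0) and r₁ = 107 = a·0 + b·1 (s = 0, t = 1); each new remainder r_{k+1} = r_{k-1} − q_k·r_k inherits s_{k+1} = s_{k-1} − q_k·s_k, t_{k+1} = t_{k-1} − q_k·t_k, so r_k = a·s_k + b·t_k at every step:
  q = 3: r = 9, s = 1 − 3·0 = 1, t = 0 − 3·1 = -3  (check: 330·1 + 107·(-3) = 9)
  q = 11: r = 8, s = 0 − 11·1 = -11, t = 1 − 11·(-3) = 34  (check: 330·(-11) + 107·34 = 8)
  q = 1: r = 1, s = 1 − 1·(-11) = 12, t = -3 − 1·34 = -37  (check: 330·12 + 107·(-37) = 1)
The row with r = 1 (the gcd) gives the Bezout coefficients s = 12, t = -37.
Result: 330 · (12) + 107 · (-37) = 1.

gcd(330, 107) = 1; s = 12, t = -37 (check: 330·12 + 107·(-37) = 1).


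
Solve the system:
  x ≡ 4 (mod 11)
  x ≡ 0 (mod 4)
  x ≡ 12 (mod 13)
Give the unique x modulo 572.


Moduli 11, 4, 13 are pairwise coprime; by CRT there is a unique solution modulo M = 11 · 4 · 13 = 572.
Solve pairwise, accumulating the modulus:
  Start with x ≡ 4 (mod 11).
  Combine with x ≡ 0 (mod 4): since gcd(11, 4) = 1, we get a unique residue mod 44.
    Write x = 4 + 11·t and substitute into x ≡ 0 (mod 4): 11·t ≡ 0 − 4 = -4 (mod 4).
    Reduce coefficients mod 4: 3·t ≡ 0 (mod 4).
    The inverse of 3 mod 4 is 3 (since 3·3 = 9 = 2·4 + 1), so t ≡ 3·0 = 0 ≡ 0 (mod 4).
    Then x = 4 + 11·0 = 4, valid modulo lcm(11, 4) = 44: x ≡ 4 (mod 44).
  Combine with x ≡ 12 (mod 13): since gcd(44, 13) = 1, we get a unique residue mod 572.
    Write x = 4 + 44·t and substitute into x ≡ 12 (mod 13): 44·t ≡ 12 − 4 = 8 (mod 13).
    Reduce coefficients mod 13: 5·t ≡ 8 (mod 13).
    The inverse of 5 mod 13 is 8 (since 5·8 = 40 = 3·13 + 1), so t ≡ 8·8 = 64 ≡ 12 (mod 13).
    Then x = 4 + 44·12 = 532, valid modulo lcm(44, 13) = 572: x ≡ 532 (mod 572).
Verify: 532 mod 11 = 4 ✓, 532 mod 4 = 0 ✓, 532 mod 13 = 12 ✓.

x ≡ 532 (mod 572).


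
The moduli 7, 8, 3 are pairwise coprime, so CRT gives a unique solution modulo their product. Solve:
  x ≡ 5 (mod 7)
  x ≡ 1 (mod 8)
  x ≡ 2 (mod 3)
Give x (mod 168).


Moduli 7, 8, 3 are pairwise coprime; by CRT there is a unique solution modulo M = 7 · 8 · 3 = 168.
Solve pairwise, accumulating the modulus:
  Start with x ≡ 5 (mod 7).
  Combine with x ≡ 1 (mod 8): since gcd(7, 8) = 1, we get a unique residue mod 56.
    Write x = 5 + 7·t and substitute into x ≡ 1 (mod 8): 7·t ≡ 1 − 5 = -4 (mod 8).
    Reduce coefficients mod 8: 7·t ≡ 4 (mod 8).
    The inverse of 7 mod 8 is 7 (since 7·7 = 49 = 6·8 + 1), so t ≡ 7·4 = 28 ≡ 4 (mod 8).
    Then x = 5 + 7·4 = 33, valid modulo lcm(7, 8) = 56: x ≡ 33 (mod 56).
  Combine with x ≡ 2 (mod 3): since gcd(56, 3) = 1, we get a unique residue mod 168.
    Write x = 33 + 56·t and substitute into x ≡ 2 (mod 3): 56·t ≡ 2 − 33 = -31 (mod 3).
    Reduce coefficients mod 3: 2·t ≡ 2 (mod 3).
    The inverse of 2 mod 3 is 2 (since 2·2 = 4 = 1·3 + 1), so t ≡ 2·2 = 4 ≡ 1 (mod 3).
    Then x = 33 + 56·1 = 89, valid modulo lcm(56, 3) = 168: x ≡ 89 (mod 168).
Verify: 89 mod 7 = 5 ✓, 89 mod 8 = 1 ✓, 89 mod 3 = 2 ✓.

x ≡ 89 (mod 168).


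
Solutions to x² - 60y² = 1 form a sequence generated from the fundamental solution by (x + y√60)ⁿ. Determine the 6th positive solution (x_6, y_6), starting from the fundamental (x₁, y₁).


Step 1: Find the fundamental solution (x₁, y₁) of x² - 60y² = 1.
  Expand √60 as a continued fraction. a₀ = ⌊√60⌋ = 7; iterate m_{k+1} = d_k·a_k − m_k, d_{k+1} = (60 − m_{k+1}²)/d_k, a_{k+1} = ⌊(a₀ + m_{k+1})/d_{k+1}⌋ (starting m₀ = 0, d₀ = 1), with convergents p_k = a_k·p_{k-1} + p_{k-2}, q_k = a_k·q_{k-1} + q_{k-2} (p₋₁ = 1, q₋₁ = 0):
  k = 0: a₀ = 7; p₀/q₀ = 7/1; p₀² − 60·q₀² = 49 − 60 = -11.
  k = 1: m = 7, d = 11, a = ⌊(7 + 7)/11⌋ = 1; p/q = (1·7 + 1)/(1·1 + 0) = 8/1; p² − 60·q² = 64 − 60 = 4.
  k = 2: m = 4, d = 4, a = ⌊(7 + 4)/4⌋ = 2; p/q = (2·8 + 7)/(2·1 + 1) = 23/3; p² − 60·q² = 529 − 540 = -11.
  k = 3: m = 4, d = 11, a = ⌊(7 + 4)/11⌋ = 1; p/q = (1·23 + 8)/(1·3 + 1) = 31/4; p² − 60·q² = 961 − 960 = 1.
  The first convergent with p² − 60·q² = 1 gives the fundamental solution (x₁, y₁) = (31, 4).
Step 2: Apply the recurrence (x_{n+1}, y_{n+1}) = (x₁x_n + 60y₁y_n, x₁y_n + y₁x_n) repeatedly.
  From (x_1, y_1) = (31, 4): x_2 = 31·31 + 60·4·4 = 1921; y_2 = 31·4 + 4·31 = 248.
  From (x_2, y_2) = (1921, 248): x_3 = 31·1921 + 60·4·248 = 119071; y_3 = 31·248 + 4·1921 = 15372.
  From (x_3, y_3) = (119071, 15372): x_4 = 31·119071 + 60·4·15372 = 7380481; y_4 = 31·15372 + 4·119071 = 952816.
  From (x_4, y_4) = (7380481, 952816): x_5 = 31·7380481 + 60·4·952816 = 457470751; y_5 = 31·952816 + 4·7380481 = 59059220.
  From (x_5, y_5) = (457470751, 59059220): x_6 = 31·457470751 + 60·4·59059220 = 28355806081; y_6 = 31·59059220 + 4·457470751 = 3660718824.
Step 3: Verify x_6² - 60·y_6² = 804051738503276578561 - 804051738503276578560 = 1 (should be 1). ✓

(x_1, y_1) = (31, 4); (x_6, y_6) = (28355806081, 3660718824).


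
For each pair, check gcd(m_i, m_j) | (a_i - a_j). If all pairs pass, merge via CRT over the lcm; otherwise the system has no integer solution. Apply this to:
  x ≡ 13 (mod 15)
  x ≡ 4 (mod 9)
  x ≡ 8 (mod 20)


Moduli 15, 9, 20 are not pairwise coprime, so CRT works modulo lcm(m_i) when all pairwise compatibility conditions hold.
Pairwise compatibility: gcd(m_i, m_j) must divide a_i - a_j for every pair.
Merge one congruence at a time:
  Start: x ≡ 13 (mod 15).
  Combine with x ≡ 4 (mod 9): gcd(15, 9) = 3; 4 - 13 = -9, which IS divisible by 3, so compatible.
    Write x = 13 + 15·t and substitute into x ≡ 4 (mod 9): 15·t ≡ 4 − 13 = -9 (mod 9).
    Divide the congruence (and modulus) by g = 3: 5·t ≡ -3 (mod 3).
    Reduce coefficients mod 3: 2·t ≡ 0 (mod 3).
    The inverse of 2 mod 3 is 2 (since 2·2 = 4 = 1·3 + 1), so t ≡ 2·0 = 0 ≡ 0 (mod 3).
    Then x = 13 + 15·0 = 13, valid modulo lcm(15, 9) = 45: x ≡ 13 (mod 45).
  Combine with x ≡ 8 (mod 20): gcd(45, 20) = 5; 8 - 13 = -5, which IS divisible by 5, so compatible.
    Write x = 13 + 45·t and substitute into x ≡ 8 (mod 20): 45·t ≡ 8 − 13 = -5 (mod 20).
    Divide the congruence (and modulus) by g = 5: 9·t ≡ -1 (mod 4).
    Reduce coefficients mod 4: 1·t ≡ 3 (mod 4).
    So t ≡ 3 (mod 4).
    Then x = 13 + 45·3 = 148, valid modulo lcm(45, 20) = 180: x ≡ 148 (mod 180).
Verify: 148 mod 15 = 13, 148 mod 9 = 4, 148 mod 20 = 8.

x ≡ 148 (mod 180).


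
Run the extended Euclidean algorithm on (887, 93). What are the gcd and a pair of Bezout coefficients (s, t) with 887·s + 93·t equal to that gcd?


Euclidean algorithm on (887, 93) — divide until remainder is 0:
  887 = 9 · 93 + 50
  93 = 1 · 50 + 43
  50 = 1 · 43 + 7
  43 = 6 · 7 + 1
  7 = 7 · 1 + 0
gcd(887, 93) = 1.
Track Bezout coefficients alongside the remainders: start with r₀ = 887 = a·1 + b·0 (s = 1, t = 0) and r₁ = 93 = a·0 + b·1 (s = 0, t = 1); each new remainder r_{k+1} = r_{k-1} − q_k·r_k inherits s_{k+1} = s_{k-1} − q_k·s_k, t_{k+1} = t_{k-1} − q_k·t_k, so r_k = a·s_k + b·t_k at every step:
  q = 9: r = 50, s = 1 − 9·0 = 1, t = 0 − 9·1 = -9  (check: 887·1 + 93·(-9) = 50)
  q = 1: r = 43, s = 0 − 1·1 = -1, t = 1 − 1·(-9) = 10  (check: 887·(-1) + 93·10 = 43)
  q = 1: r = 7, s = 1 − 1·(-1) = 2, t = -9 − 1·10 = -19  (check: 887·2 + 93·(-19) = 7)
  q = 6: r = 1, s = -1 − 6·2 = -13, t = 10 − 6·(-19) = 124  (check: 887·(-13) + 93·124 = 1)
The row with r = 1 (the gcd) gives the Bezout coefficients s = -13, t = 124.
Result: 887 · (-13) + 93 · (124) = 1.

gcd(887, 93) = 1; s = -13, t = 124 (check: 887·(-13) + 93·124 = 1).


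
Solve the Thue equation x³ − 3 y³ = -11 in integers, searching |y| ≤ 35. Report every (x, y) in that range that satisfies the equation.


The equation is x³ - 3y³ = -11. For fixed y, x³ = 3·y³ − 11, so a solution requires the RHS to be a perfect cube.
Strategy: iterate y from -35 to 35, compute RHS = 3·y³ − 11, and check whether it is a (positive or negative) perfect cube.
Check small values of y:
  y = 0: RHS = -11 is not a perfect cube.
  y = 1: RHS = -8 = (-2)³ ⇒ x = -2 works.
  y = -1: RHS = -14 is not a perfect cube.
  y = 2: RHS = 13 is not a perfect cube.
  y = -2: RHS = -35 is not a perfect cube.
  y = 3: RHS = 70 is not a perfect cube.
  y = -3: RHS = -92 is not a perfect cube.
Continuing the search up to |y| = 35 finds no further solutions beyond those listed.
Collected solutions: (-2, 1).

Solutions (with |y| ≤ 35): (-2, 1).


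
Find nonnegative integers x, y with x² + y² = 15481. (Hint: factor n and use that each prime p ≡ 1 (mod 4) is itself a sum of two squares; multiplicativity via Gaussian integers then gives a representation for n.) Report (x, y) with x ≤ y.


Step 1: Factor n = 15481 = 113 · 137.
Step 2: Check the mod-4 condition on each prime factor: 113 ≡ 1 (mod 4), exponent 1; 137 ≡ 1 (mod 4), exponent 1.
All primes ≡ 3 (mod 4) appear to even exponent (or don't appear), so by the two-squares theorem n IS expressible as a sum of two squares.
Step 3: Build a representation. Here n = 113 · 137 is a product of primes ≡ 1 (mod 4). Each prime p ≡ 1 (mod 4) is itself a sum of two squares; find a² by testing p − a² for a perfect square:
  113: 113 − 1² = 112, 113 − 2² = 109, 113 − 3² = 104, 113 − 4² = 97, 113 − 5² = 88, 113 − 6² = 77, 113 − 7² = 64 = 8² ⇒ 113 = 7² + 8².
  137: 137 − 1² = 136, 137 − 2² = 133, 137 − 3² = 128, 137 − 4² = 121 = 11² ⇒ 137 = 4² + 11².
  Combine using the Brahmagupta–Fibonacci identity (a² + b²)(c² + d²) = (ac − bd)² + (ad + bc)² = (ac + bd)² + (ad − bc)²:
  113 · 137 = 15481: from (7² + 8²)(4² + 11²), take (7·4 − 8·11, 7·11 + 8·4) = (28 − 88, 77 + 32) = (-60, 109); dropping signs (only squares matter) gives (60, 109); check 60² + 109² = 3600 + 11881 = 15481 ✓.
Step 4: Order so x ≤ y and verify: 60² + 109² = 3600 + 11881 = 15481 = n. ✓

n = 15481 = 60² + 109² (one valid representation with x ≤ y).


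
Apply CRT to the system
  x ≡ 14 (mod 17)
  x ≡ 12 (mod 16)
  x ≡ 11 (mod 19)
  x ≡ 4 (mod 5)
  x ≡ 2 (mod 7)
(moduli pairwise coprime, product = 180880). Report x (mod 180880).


Product of moduli M = 17 · 16 · 19 · 5 · 7 = 180880.
Merge one congruence at a time:
  Start: x ≡ 14 (mod 17).
  Combine with x ≡ 12 (mod 16); new modulus lcm = 272.
    Write x = 14 + 17·t and substitute into x ≡ 12 (mod 16): 17·t ≡ 12 − 14 = -2 (mod 16).
    Reduce coefficients mod 16: 1·t ≡ 14 (mod 16).
    So t ≡ 14 (mod 16).
    Then x = 14 + 17·14 = 252, valid modulo lcm(17, 16) = 272: x ≡ 252 (mod 272).
  Combine with x ≡ 11 (mod 19); new modulus lcm = 5168.
    Write x = 252 + 272·t and substitute into x ≡ 11 (mod 19): 272·t ≡ 11 − 252 = -241 (mod 19).
    Reduce coefficients mod 19: 6·t ≡ 6 (mod 19).
    The inverse of 6 mod 19 is 16 (since 6·16 = 96 = 5·19 + 1), so t ≡ 16·6 = 96 ≡ 1 (mod 19).
    Then x = 252 + 272·1 = 524, valid modulo lcm(272, 19) = 5168: x ≡ 524 (mod 5168).
  Combine with x ≡ 4 (mod 5); new modulus lcm = 25840.
    Write x = 524 + 5168·t and substitute into x ≡ 4 (mod 5): 5168·t ≡ 4 − 524 = -520 (mod 5).
    Reduce coefficients mod 5: 3·t ≡ 0 (mod 5).
    The inverse of 3 mod 5 is 2 (since 3·2 = 6 = 1·5 + 1), so t ≡ 2·0 = 0 ≡ 0 (mod 5).
    Then x = 524 + 5168·0 = 524, valid modulo lcm(5168, 5) = 25840: x ≡ 524 (mod 25840).
  Combine with x ≡ 2 (mod 7); new modulus lcm = 180880.
    Write x = 524 + 25840·t and substitute into x ≡ 2 (mod 7): 25840·t ≡ 2 − 524 = -522 (mod 7).
    Reduce coefficients mod 7: 3·t ≡ 3 (mod 7).
    The inverse of 3 mod 7 is 5 (since 3·5 = 15 = 2·7 + 1), so t ≡ 5·3 = 15 ≡ 1 (mod 7).
    Then x = 524 + 25840·1 = 26364, valid modulo lcm(25840, 7) = 180880: x ≡ 26364 (mod 180880).
Verify against each original: 26364 mod 17 = 14, 26364 mod 16 = 12, 26364 mod 19 = 11, 26364 mod 5 = 4, 26364 mod 7 = 2.

x ≡ 26364 (mod 180880).


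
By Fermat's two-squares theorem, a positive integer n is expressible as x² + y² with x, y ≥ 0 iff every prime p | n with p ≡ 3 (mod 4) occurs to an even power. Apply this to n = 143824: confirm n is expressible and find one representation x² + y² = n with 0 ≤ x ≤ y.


Step 1: Factor n = 143824 = 2^4 · 89 · 101.
Step 2: Check the mod-4 condition on each prime factor: 2 = 2 (special); 89 ≡ 1 (mod 4), exponent 1; 101 ≡ 1 (mod 4), exponent 1.
All primes ≡ 3 (mod 4) appear to even exponent (or don't appear), so by the two-squares theorem n IS expressible as a sum of two squares.
Step 3: Build a representation. Group n = k² · m with k = 4 and m = 89 · 101 = 8989 (a product of primes ≡ 1 (mod 4)); a representation of m scales to one of n via (k·x)² + (k·y)² = k²(x² + y²). Each prime p ≡ 1 (mod 4) is itself a sum of two squares; find a² by testing p − a² for a perfect square:
  89: 89 − 1² = 88, 89 − 2² = 85, 89 − 3² = 80, 89 − 4² = 73, 89 − 5² = 64 = 8² ⇒ 89 = 5² + 8².
  101: 101 − 1² = 100 = 10² ⇒ 101 = 1² + 10².
  Combine using the Brahmagupta–Fibonacci identity (a² + b²)(c² + d²) = (ac − bd)² + (ad + bc)² = (ac + bd)² + (ad − bc)²:
  89 · 101 = 8989: from (5² + 8²)(1² + 10²), take (5·1 − 8·10, 5·10 + 8·1) = (5 − 80, 50 + 8) = (-75, 58); dropping signs (only squares matter) gives (75, 58); check 75² + 58² = 5625 + 3364 = 8989 ✓.
  Scale by k = 4: (4·75, 4·58) = (300, 232).
Step 4: Order so x ≤ y and verify: 232² + 300² = 53824 + 90000 = 143824 = n. ✓

n = 143824 = 232² + 300² (one valid representation with x ≤ y).


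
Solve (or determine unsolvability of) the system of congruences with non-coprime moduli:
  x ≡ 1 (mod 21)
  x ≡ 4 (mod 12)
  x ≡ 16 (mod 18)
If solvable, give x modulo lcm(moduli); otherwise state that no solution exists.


Moduli 21, 12, 18 are not pairwise coprime, so CRT works modulo lcm(m_i) when all pairwise compatibility conditions hold.
Pairwise compatibility: gcd(m_i, m_j) must divide a_i - a_j for every pair.
Merge one congruence at a time:
  Start: x ≡ 1 (mod 21).
  Combine with x ≡ 4 (mod 12): gcd(21, 12) = 3; 4 - 1 = 3, which IS divisible by 3, so compatible.
    Write x = 1 + 21·t and substitute into x ≡ 4 (mod 12): 21·t ≡ 4 − 1 = 3 (mod 12).
    Divide the congruence (and modulus) by g = 3: 7·t ≡ 1 (mod 4).
    Reduce coefficients mod 4: 3·t ≡ 1 (mod 4).
    The inverse of 3 mod 4 is 3 (since 3·3 = 9 = 2·4 + 1), so t ≡ 3·1 = 3 ≡ 3 (mod 4).
    Then x = 1 + 21·3 = 64, valid modulo lcm(21, 12) = 84: x ≡ 64 (mod 84).
  Combine with x ≡ 16 (mod 18): gcd(84, 18) = 6; 16 - 64 = -48, which IS divisible by 6, so compatible.
    Write x = 64 + 84·t and substitute into x ≡ 16 (mod 18): 84·t ≡ 16 − 64 = -48 (mod 18).
    Divide the congruence (and modulus) by g = 6: 14·t ≡ -8 (mod 3).
    Reduce coefficients mod 3: 2·t ≡ 1 (mod 3).
    The inverse of 2 mod 3 is 2 (since 2·2 = 4 = 1·3 + 1), so t ≡ 2·1 = 2 ≡ 2 (mod 3).
    Then x = 64 + 84·2 = 232, valid modulo lcm(84, 18) = 252: x ≡ 232 (mod 252).
Verify: 232 mod 21 = 1, 232 mod 12 = 4, 232 mod 18 = 16.

x ≡ 232 (mod 252).


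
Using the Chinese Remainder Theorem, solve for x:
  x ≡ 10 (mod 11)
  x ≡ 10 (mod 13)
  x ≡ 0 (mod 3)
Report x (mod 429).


Moduli 11, 13, 3 are pairwise coprime; by CRT there is a unique solution modulo M = 11 · 13 · 3 = 429.
Solve pairwise, accumulating the modulus:
  Start with x ≡ 10 (mod 11).
  Combine with x ≡ 10 (mod 13): since gcd(11, 13) = 1, we get a unique residue mod 143.
    Write x = 10 + 11·t and substitute into x ≡ 10 (mod 13): 11·t ≡ 10 − 10 = 0 (mod 13).
    The inverse of 11 mod 13 is 6 (since 11·6 = 66 = 5·13 + 1), so t ≡ 6·0 = 0 ≡ 0 (mod 13).
    Then x = 10 + 11·0 = 10, valid modulo lcm(11, 13) = 143: x ≡ 10 (mod 143).
  Combine with x ≡ 0 (mod 3): since gcd(143, 3) = 1, we get a unique residue mod 429.
    Write x = 10 + 143·t and substitute into x ≡ 0 (mod 3): 143·t ≡ 0 − 10 = -10 (mod 3).
    Reduce coefficients mod 3: 2·t ≡ 2 (mod 3).
    The inverse of 2 mod 3 is 2 (since 2·2 = 4 = 1·3 + 1), so t ≡ 2·2 = 4 ≡ 1 (mod 3).
    Then x = 10 + 143·1 = 153, valid modulo lcm(143, 3) = 429: x ≡ 153 (mod 429).
Verify: 153 mod 11 = 10 ✓, 153 mod 13 = 10 ✓, 153 mod 3 = 0 ✓.

x ≡ 153 (mod 429).


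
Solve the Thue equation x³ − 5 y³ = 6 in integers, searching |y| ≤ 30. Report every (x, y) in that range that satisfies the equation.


The equation is x³ - 5y³ = 6. For fixed y, x³ = 5·y³ + 6, so a solution requires the RHS to be a perfect cube.
Strategy: iterate y from -30 to 30, compute RHS = 5·y³ + 6, and check whether it is a (positive or negative) perfect cube.
Check small values of y:
  y = 0: RHS = 6 is not a perfect cube.
  y = 1: RHS = 11 is not a perfect cube.
  y = -1: RHS = 1 = (1)³ ⇒ x = 1 works.
  y = 2: RHS = 46 is not a perfect cube.
  y = -2: RHS = -34 is not a perfect cube.
  y = 3: RHS = 141 is not a perfect cube.
  y = -3: RHS = -129 is not a perfect cube.
Continuing the search up to |y| = 30 finds no further solutions beyond those listed.
Collected solutions: (1, -1).

Solutions (with |y| ≤ 30): (1, -1).


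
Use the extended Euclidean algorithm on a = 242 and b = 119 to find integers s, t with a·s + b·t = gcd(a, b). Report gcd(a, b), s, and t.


Euclidean algorithm on (242, 119) — divide until remainder is 0:
  242 = 2 · 119 + 4
  119 = 29 · 4 + 3
  4 = 1 · 3 + 1
  3 = 3 · 1 + 0
gcd(242, 119) = 1.
Track Bezout coefficients alongside the remainders: start with r₀ = 242 = a·1 + b·0 (s = 1, t = 0) and r₁ = 119 = a·0 + b·1 (s = 0, t = 1); each new remainder r_{k+1} = r_{k-1} − q_k·r_k inherits s_{k+1} = s_{k-1} − q_k·s_k, t_{k+1} = t_{k-1} − q_k·t_k, so r_k = a·s_k + b·t_k at every step:
  q = 2: r = 4, s = 1 − 2·0 = 1, t = 0 − 2·1 = -2  (check: 242·1 + 119·(-2) = 4)
  q = 29: r = 3, s = 0 − 29·1 = -29, t = 1 − 29·(-2) = 59  (check: 242·(-29) + 119·59 = 3)
  q = 1: r = 1, s = 1 − 1·(-29) = 30, t = -2 − 1·59 = -61  (check: 242·30 + 119·(-61) = 1)
The row with r = 1 (the gcd) gives the Bezout coefficients s = 30, t = -61.
Result: 242 · (30) + 119 · (-61) = 1.

gcd(242, 119) = 1; s = 30, t = -61 (check: 242·30 + 119·(-61) = 1).


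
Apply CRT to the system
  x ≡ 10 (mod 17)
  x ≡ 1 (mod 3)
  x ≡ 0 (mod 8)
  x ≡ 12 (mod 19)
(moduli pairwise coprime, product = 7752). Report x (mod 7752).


Product of moduli M = 17 · 3 · 8 · 19 = 7752.
Merge one congruence at a time:
  Start: x ≡ 10 (mod 17).
  Combine with x ≡ 1 (mod 3); new modulus lcm = 51.
    Write x = 10 + 17·t and substitute into x ≡ 1 (mod 3): 17·t ≡ 1 − 10 = -9 (mod 3).
    Reduce coefficients mod 3: 2·t ≡ 0 (mod 3).
    The inverse of 2 mod 3 is 2 (since 2·2 = 4 = 1·3 + 1), so t ≡ 2·0 = 0 ≡ 0 (mod 3).
    Then x = 10 + 17·0 = 10, valid modulo lcm(17, 3) = 51: x ≡ 10 (mod 51).
  Combine with x ≡ 0 (mod 8); new modulus lcm = 408.
    Write x = 10 + 51·t and substitute into x ≡ 0 (mod 8): 51·t ≡ 0 − 10 = -10 (mod 8).
    Reduce coefficients mod 8: 3·t ≡ 6 (mod 8).
    The inverse of 3 mod 8 is 3 (since 3·3 = 9 = 1·8 + 1), so t ≡ 3·6 = 18 ≡ 2 (mod 8).
    Then x = 10 + 51·2 = 112, valid modulo lcm(51, 8) = 408: x ≡ 112 (mod 408).
  Combine with x ≡ 12 (mod 19); new modulus lcm = 7752.
    Write x = 112 + 408·t and substitute into x ≡ 12 (mod 19): 408·t ≡ 12 − 112 = -100 (mod 19).
    Reduce coefficients mod 19: 9·t ≡ 14 (mod 19).
    The inverse of 9 mod 19 is 17 (since 9·17 = 153 = 8·19 + 1), so t ≡ 17·14 = 238 ≡ 10 (mod 19).
    Then x = 112 + 408·10 = 4192, valid modulo lcm(408, 19) = 7752: x ≡ 4192 (mod 7752).
Verify against each original: 4192 mod 17 = 10, 4192 mod 3 = 1, 4192 mod 8 = 0, 4192 mod 19 = 12.

x ≡ 4192 (mod 7752).


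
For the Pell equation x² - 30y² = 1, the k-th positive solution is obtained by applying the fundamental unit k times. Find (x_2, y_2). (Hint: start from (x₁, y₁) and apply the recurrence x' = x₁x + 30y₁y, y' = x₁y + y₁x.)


Step 1: Find the fundamental solution (x₁, y₁) of x² - 30y² = 1.
  Expand √30 as a continued fraction. a₀ = ⌊√30⌋ = 5; iterate m_{k+1} = d_k·a_k − m_k, d_{k+1} = (30 − m_{k+1}²)/d_k, a_{k+1} = ⌊(a₀ + m_{k+1})/d_{k+1}⌋ (starting m₀ = 0, d₀ = 1), with convergents p_k = a_k·p_{k-1} + p_{k-2}, q_k = a_k·q_{k-1} + q_{k-2} (p₋₁ = 1, q₋₁ = 0):
  k = 0: a₀ = 5; p₀/q₀ = 5/1; p₀² − 30·q₀² = 25 − 30 = -5.
  k = 1: m = 5, d = 5, a = ⌊(5 + 5)/5⌋ = 2; p/q = (2·5 + 1)/(2·1 + 0) = 11/2; p² − 30·q² = 121 − 120 = 1.
  The first convergent with p² − 30·q² = 1 gives the fundamental solution (x₁, y₁) = (11, 2).
Step 2: Apply the recurrence (x_{n+1}, y_{n+1}) = (x₁x_n + 30y₁y_n, x₁y_n + y₁x_n) repeatedly.
  From (x_1, y_1) = (11, 2): x_2 = 11·11 + 30·2·2 = 241; y_2 = 11·2 + 2·11 = 44.
Step 3: Verify x_2² - 30·y_2² = 58081 - 58080 = 1 (should be 1). ✓

(x_1, y_1) = (11, 2); (x_2, y_2) = (241, 44).


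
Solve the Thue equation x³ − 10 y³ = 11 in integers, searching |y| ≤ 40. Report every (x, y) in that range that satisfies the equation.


The equation is x³ - 10y³ = 11. For fixed y, x³ = 10·y³ + 11, so a solution requires the RHS to be a perfect cube.
Strategy: iterate y from -40 to 40, compute RHS = 10·y³ + 11, and check whether it is a (positive or negative) perfect cube.
Check small values of y:
  y = 0: RHS = 11 is not a perfect cube.
  y = 1: RHS = 21 is not a perfect cube.
  y = -1: RHS = 1 = (1)³ ⇒ x = 1 works.
  y = 2: RHS = 91 is not a perfect cube.
  y = -2: RHS = -69 is not a perfect cube.
  y = 3: RHS = 281 is not a perfect cube.
  y = -3: RHS = -259 is not a perfect cube.
Continuing the search up to |y| = 40 finds no further solutions beyond those listed.
Collected solutions: (1, -1).

Solutions (with |y| ≤ 40): (1, -1).


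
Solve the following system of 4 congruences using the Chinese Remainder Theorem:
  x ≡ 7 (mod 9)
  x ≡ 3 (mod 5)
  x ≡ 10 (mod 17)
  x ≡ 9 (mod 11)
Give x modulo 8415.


Product of moduli M = 9 · 5 · 17 · 11 = 8415.
Merge one congruence at a time:
  Start: x ≡ 7 (mod 9).
  Combine with x ≡ 3 (mod 5); new modulus lcm = 45.
    Write x = 7 + 9·t and substitute into x ≡ 3 (mod 5): 9·t ≡ 3 − 7 = -4 (mod 5).
    Reduce coefficients mod 5: 4·t ≡ 1 (mod 5).
    The inverse of 4 mod 5 is 4 (since 4·4 = 16 = 3·5 + 1), so t ≡ 4·1 = 4 ≡ 4 (mod 5).
    Then x = 7 + 9·4 = 43, valid modulo lcm(9, 5) = 45: x ≡ 43 (mod 45).
  Combine with x ≡ 10 (mod 17); new modulus lcm = 765.
    Write x = 43 + 45·t and substitute into x ≡ 10 (mod 17): 45·t ≡ 10 − 43 = -33 (mod 17).
    Reduce coefficients mod 17: 11·t ≡ 1 (mod 17).
    The inverse of 11 mod 17 is 14 (since 11·14 = 154 = 9·17 + 1), so t ≡ 14·1 = 14 ≡ 14 (mod 17).
    Then x = 43 + 45·14 = 673, valid modulo lcm(45, 17) = 765: x ≡ 673 (mod 765).
  Combine with x ≡ 9 (mod 11); new modulus lcm = 8415.
    Write x = 673 + 765·t and substitute into x ≡ 9 (mod 11): 765·t ≡ 9 − 673 = -664 (mod 11).
    Reduce coefficients mod 11: 6·t ≡ 7 (mod 11).
    The inverse of 6 mod 11 is 2 (since 6·2 = 12 = 1·11 + 1), so t ≡ 2·7 = 14 ≡ 3 (mod 11).
    Then x = 673 + 765·3 = 2968, valid modulo lcm(765, 11) = 8415: x ≡ 2968 (mod 8415).
Verify against each original: 2968 mod 9 = 7, 2968 mod 5 = 3, 2968 mod 17 = 10, 2968 mod 11 = 9.

x ≡ 2968 (mod 8415).


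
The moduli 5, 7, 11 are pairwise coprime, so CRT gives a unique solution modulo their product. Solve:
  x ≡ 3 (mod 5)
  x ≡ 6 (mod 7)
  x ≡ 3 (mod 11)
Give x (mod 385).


Moduli 5, 7, 11 are pairwise coprime; by CRT there is a unique solution modulo M = 5 · 7 · 11 = 385.
Solve pairwise, accumulating the modulus:
  Start with x ≡ 3 (mod 5).
  Combine with x ≡ 6 (mod 7): since gcd(5, 7) = 1, we get a unique residue mod 35.
    Write x = 3 + 5·t and substitute into x ≡ 6 (mod 7): 5·t ≡ 6 − 3 = 3 (mod 7).
    The inverse of 5 mod 7 is 3 (since 5·3 = 15 = 2·7 + 1), so t ≡ 3·3 = 9 ≡ 2 (mod 7).
    Then x = 3 + 5·2 = 13, valid modulo lcm(5, 7) = 35: x ≡ 13 (mod 35).
  Combine with x ≡ 3 (mod 11): since gcd(35, 11) = 1, we get a unique residue mod 385.
    Write x = 13 + 35·t and substitute into x ≡ 3 (mod 11): 35·t ≡ 3 − 13 = -10 (mod 11).
    Reduce coefficients mod 11: 2·t ≡ 1 (mod 11).
    The inverse of 2 mod 11 is 6 (since 2·6 = 12 = 1·11 + 1), so t ≡ 6·1 = 6 ≡ 6 (mod 11).
    Then x = 13 + 35·6 = 223, valid modulo lcm(35, 11) = 385: x ≡ 223 (mod 385).
Verify: 223 mod 5 = 3 ✓, 223 mod 7 = 6 ✓, 223 mod 11 = 3 ✓.

x ≡ 223 (mod 385).


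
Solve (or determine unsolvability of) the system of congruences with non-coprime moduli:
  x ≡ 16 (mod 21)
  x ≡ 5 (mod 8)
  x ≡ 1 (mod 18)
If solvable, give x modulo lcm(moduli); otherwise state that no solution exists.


Moduli 21, 8, 18 are not pairwise coprime, so CRT works modulo lcm(m_i) when all pairwise compatibility conditions hold.
Pairwise compatibility: gcd(m_i, m_j) must divide a_i - a_j for every pair.
Merge one congruence at a time:
  Start: x ≡ 16 (mod 21).
  Combine with x ≡ 5 (mod 8): gcd(21, 8) = 1; 5 - 16 = -11, which IS divisible by 1, so compatible.
    Write x = 16 + 21·t and substitute into x ≡ 5 (mod 8): 21·t ≡ 5 − 16 = -11 (mod 8).
    Reduce coefficients mod 8: 5·t ≡ 5 (mod 8).
    The inverse of 5 mod 8 is 5 (since 5·5 = 25 = 3·8 + 1), so t ≡ 5·5 = 25 ≡ 1 (mod 8).
    Then x = 16 + 21·1 = 37, valid modulo lcm(21, 8) = 168: x ≡ 37 (mod 168).
  Combine with x ≡ 1 (mod 18): gcd(168, 18) = 6; 1 - 37 = -36, which IS divisible by 6, so compatible.
    Write x = 37 + 168·t and substitute into x ≡ 1 (mod 18): 168·t ≡ 1 − 37 = -36 (mod 18).
    Divide the congruence (and modulus) by g = 6: 28·t ≡ -6 (mod 3).
    Reduce coefficients mod 3: 1·t ≡ 0 (mod 3).
    So t ≡ 0 (mod 3).
    Then x = 37 + 168·0 = 37, valid modulo lcm(168, 18) = 504: x ≡ 37 (mod 504).
Verify: 37 mod 21 = 16, 37 mod 8 = 5, 37 mod 18 = 1.

x ≡ 37 (mod 504).


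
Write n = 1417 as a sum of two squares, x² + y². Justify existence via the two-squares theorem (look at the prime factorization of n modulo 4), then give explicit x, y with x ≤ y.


Step 1: Factor n = 1417 = 13 · 109.
Step 2: Check the mod-4 condition on each prime factor: 13 ≡ 1 (mod 4), exponent 1; 109 ≡ 1 (mod 4), exponent 1.
All primes ≡ 3 (mod 4) appear to even exponent (or don't appear), so by the two-squares theorem n IS expressible as a sum of two squares.
Step 3: Build a representation. Here n = 13 · 109 is a product of primes ≡ 1 (mod 4). Each prime p ≡ 1 (mod 4) is itself a sum of two squares; find a² by testing p − a² for a perfect square:
  13: 13 − 1² = 12, 13 − 2² = 9 = 3² ⇒ 13 = 2² + 3².
  109: 109 − 1² = 108, 109 − 2² = 105, 109 − 3² = 100 = 10² ⇒ 109 = 3² + 10².
  Combine using the Brahmagupta–Fibonacci identity (a² + b²)(c² + d²) = (ac − bd)² + (ad + bc)² = (ac + bd)² + (ad − bc)²:
  13 · 109 = 1417: from (2² + 3²)(3² + 10²), take (2·3 − 3·10, 2·10 + 3·3) = (6 − 30, 20 + 9) = (-24, 29); dropping signs (only squares matter) gives (24, 29); check 24² + 29² = 576 + 841 = 1417 ✓.
Step 4: Order so x ≤ y and verify: 24² + 29² = 576 + 841 = 1417 = n. ✓

n = 1417 = 24² + 29² (one valid representation with x ≤ y).


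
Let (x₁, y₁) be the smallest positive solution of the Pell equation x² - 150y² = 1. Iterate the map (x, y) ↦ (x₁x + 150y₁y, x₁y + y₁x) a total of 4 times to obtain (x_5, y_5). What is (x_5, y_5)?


Step 1: Find the fundamental solution (x₁, y₁) of x² - 150y² = 1.
  Expand √150 as a continued fraction. a₀ = ⌊√150⌋ = 12; iterate m_{k+1} = d_k·a_k − m_k, d_{k+1} = (150 − m_{k+1}²)/d_k, a_{k+1} = ⌊(a₀ + m_{k+1})/d_{k+1}⌋ (starting m₀ = 0, d₀ = 1), with convergents p_k = a_k·p_{k-1} + p_{k-2}, q_k = a_k·q_{k-1} + q_{k-2} (p₋₁ = 1, q₋₁ = 0):
  k = 0: a₀ = 12; p₀/q₀ = 12/1; p₀² − 150·q₀² = 144 − 150 = -6.
  k = 1: m = 12, d = 6, a = ⌊(12 + 12)/6⌋ = 4; p/q = (4·12 + 1)/(4·1 + 0) = 49/4; p² − 150·q² = 2401 − 2400 = 1.
  The first convergent with p² − 150·q² = 1 gives the fundamental solution (x₁, y₁) = (49, 4).
Step 2: Apply the recurrence (x_{n+1}, y_{n+1}) = (x₁x_n + 150y₁y_n, x₁y_n + y₁x_n) repeatedly.
  From (x_1, y_1) = (49, 4): x_2 = 49·49 + 150·4·4 = 4801; y_2 = 49·4 + 4·49 = 392.
  From (x_2, y_2) = (4801, 392): x_3 = 49·4801 + 150·4·392 = 470449; y_3 = 49·392 + 4·4801 = 38412.
  From (x_3, y_3) = (470449, 38412): x_4 = 49·470449 + 150·4·38412 = 46099201; y_4 = 49·38412 + 4·470449 = 3763984.
  From (x_4, y_4) = (46099201, 3763984): x_5 = 49·46099201 + 150·4·3763984 = 4517251249; y_5 = 49·3763984 + 4·46099201 = 368832020.
Step 3: Verify x_5² - 150·y_5² = 20405558846592060001 - 20405558846592060000 = 1 (should be 1). ✓

(x_1, y_1) = (49, 4); (x_5, y_5) = (4517251249, 368832020).


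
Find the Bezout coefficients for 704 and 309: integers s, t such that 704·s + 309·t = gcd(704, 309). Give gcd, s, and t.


Euclidean algorithm on (704, 309) — divide until remainder is 0:
  704 = 2 · 309 + 86
  309 = 3 · 86 + 51
  86 = 1 · 51 + 35
  51 = 1 · 35 + 16
  35 = 2 · 16 + 3
  16 = 5 · 3 + 1
  3 = 3 · 1 + 0
gcd(704, 309) = 1.
Track Bezout coefficients alongside the remainders: start with r₀ = 704 = a·1 + b·0 (s = 1, t = 0) and r₁ = 309 = a·0 + b·1 (s = 0, t = 1); each new remainder r_{k+1} = r_{k-1} − q_k·r_k inherits s_{k+1} = s_{k-1} − q_k·s_k, t_{k+1} = t_{k-1} − q_k·t_k, so r_k = a·s_k + b·t_k at every step:
  q = 2: r = 86, s = 1 − 2·0 = 1, t = 0 − 2·1 = -2  (check: 704·1 + 309·(-2) = 86)
  q = 3: r = 51, s = 0 − 3·1 = -3, t = 1 − 3·(-2) = 7  (check: 704·(-3) + 309·7 = 51)
  q = 1: r = 35, s = 1 − 1·(-3) = 4, t = -2 − 1·7 = -9  (check: 704·4 + 309·(-9) = 35)
  q = 1: r = 16, s = -3 − 1·4 = -7, t = 7 − 1·(-9) = 16  (check: 704·(-7) + 309·16 = 16)
  q = 2: r = 3, s = 4 − 2·(-7) = 18, t = -9 − 2·16 = -41  (check: 704·18 + 309·(-41) = 3)
  q = 5: r = 1, s = -7 − 5·18 = -97, t = 16 − 5·(-41) = 221  (check: 704·(-97) + 309·221 = 1)
The row with r = 1 (the gcd) gives the Bezout coefficients s = -97, t = 221.
Result: 704 · (-97) + 309 · (221) = 1.

gcd(704, 309) = 1; s = -97, t = 221 (check: 704·(-97) + 309·221 = 1).


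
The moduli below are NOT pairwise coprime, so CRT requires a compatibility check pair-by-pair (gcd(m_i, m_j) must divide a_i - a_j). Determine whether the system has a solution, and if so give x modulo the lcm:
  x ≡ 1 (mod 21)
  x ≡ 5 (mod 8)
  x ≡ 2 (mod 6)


Moduli 21, 8, 6 are not pairwise coprime, so CRT works modulo lcm(m_i) when all pairwise compatibility conditions hold.
Pairwise compatibility: gcd(m_i, m_j) must divide a_i - a_j for every pair.
Merge one congruence at a time:
  Start: x ≡ 1 (mod 21).
  Combine with x ≡ 5 (mod 8): gcd(21, 8) = 1; 5 - 1 = 4, which IS divisible by 1, so compatible.
    Write x = 1 + 21·t and substitute into x ≡ 5 (mod 8): 21·t ≡ 5 − 1 = 4 (mod 8).
    Reduce coefficients mod 8: 5·t ≡ 4 (mod 8).
    The inverse of 5 mod 8 is 5 (since 5·5 = 25 = 3·8 + 1), so t ≡ 5·4 = 20 ≡ 4 (mod 8).
    Then x = 1 + 21·4 = 85, valid modulo lcm(21, 8) = 168: x ≡ 85 (mod 168).
  Combine with x ≡ 2 (mod 6): gcd(168, 6) = 6, and 2 - 85 = -83 is NOT divisible by 6.
    ⇒ system is inconsistent (no integer solution).

No solution (the system is inconsistent).


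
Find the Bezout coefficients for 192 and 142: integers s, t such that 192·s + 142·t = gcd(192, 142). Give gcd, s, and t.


Euclidean algorithm on (192, 142) — divide until remainder is 0:
  192 = 1 · 142 + 50
  142 = 2 · 50 + 42
  50 = 1 · 42 + 8
  42 = 5 · 8 + 2
  8 = 4 · 2 + 0
gcd(192, 142) = 2.
Track Bezout coefficients alongside the remainders: start with r₀ = 192 = a·1 + b·0 (s = 1, t = 0) and r₁ = 142 = a·0 + b·1 (s = 0, t = 1); each new remainder r_{k+1} = r_{k-1} − q_k·r_k inherits s_{k+1} = s_{k-1} − q_k·s_k, t_{k+1} = t_{k-1} − q_k·t_k, so r_k = a·s_k + b·t_k at every step:
  q = 1: r = 50, s = 1 − 1·0 = 1, t = 0 − 1·1 = -1  (check: 192·1 + 142·(-1) = 50)
  q = 2: r = 42, s = 0 − 2·1 = -2, t = 1 − 2·(-1) = 3  (check: 192·(-2) + 142·3 = 42)
  q = 1: r = 8, s = 1 − 1·(-2) = 3, t = -1 − 1·3 = -4  (check: 192·3 + 142·(-4) = 8)
  q = 5: r = 2, s = -2 − 5·3 = -17, t = 3 − 5·(-4) = 23  (check: 192·(-17) + 142·23 = 2)
The row with r = 2 (the gcd) gives the Bezout coefficients s = -17, t = 23.
Result: 192 · (-17) + 142 · (23) = 2.

gcd(192, 142) = 2; s = -17, t = 23 (check: 192·(-17) + 142·23 = 2).


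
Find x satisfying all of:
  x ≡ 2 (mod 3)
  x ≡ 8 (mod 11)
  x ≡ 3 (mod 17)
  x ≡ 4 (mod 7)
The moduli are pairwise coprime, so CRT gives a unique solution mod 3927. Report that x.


Product of moduli M = 3 · 11 · 17 · 7 = 3927.
Merge one congruence at a time:
  Start: x ≡ 2 (mod 3).
  Combine with x ≡ 8 (mod 11); new modulus lcm = 33.
    Write x = 2 + 3·t and substitute into x ≡ 8 (mod 11): 3·t ≡ 8 − 2 = 6 (mod 11).
    The inverse of 3 mod 11 is 4 (since 3·4 = 12 = 1·11 + 1), so t ≡ 4·6 = 24 ≡ 2 (mod 11).
    Then x = 2 + 3·2 = 8, valid modulo lcm(3, 11) = 33: x ≡ 8 (mod 33).
  Combine with x ≡ 3 (mod 17); new modulus lcm = 561.
    Write x = 8 + 33·t and substitute into x ≡ 3 (mod 17): 33·t ≡ 3 − 8 = -5 (mod 17).
    Reduce coefficients mod 17: 16·t ≡ 12 (mod 17).
    The inverse of 16 mod 17 is 16 (since 16·16 = 256 = 15·17 + 1), so t ≡ 16·12 = 192 ≡ 5 (mod 17).
    Then x = 8 + 33·5 = 173, valid modulo lcm(33, 17) = 561: x ≡ 173 (mod 561).
  Combine with x ≡ 4 (mod 7); new modulus lcm = 3927.
    Write x = 173 + 561·t and substitute into x ≡ 4 (mod 7): 561·t ≡ 4 − 173 = -169 (mod 7).
    Reduce coefficients mod 7: 1·t ≡ 6 (mod 7).
    So t ≡ 6 (mod 7).
    Then x = 173 + 561·6 = 3539, valid modulo lcm(561, 7) = 3927: x ≡ 3539 (mod 3927).
Verify against each original: 3539 mod 3 = 2, 3539 mod 11 = 8, 3539 mod 17 = 3, 3539 mod 7 = 4.

x ≡ 3539 (mod 3927).


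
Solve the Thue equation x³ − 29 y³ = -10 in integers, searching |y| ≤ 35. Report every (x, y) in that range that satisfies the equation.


The equation is x³ - 29y³ = -10. For fixed y, x³ = 29·y³ − 10, so a solution requires the RHS to be a perfect cube.
Strategy: iterate y from -35 to 35, compute RHS = 29·y³ − 10, and check whether it is a (positive or negative) perfect cube.
Check small values of y:
  y = 0: RHS = -10 is not a perfect cube.
  y = 1: RHS = 19 is not a perfect cube.
  y = -1: RHS = -39 is not a perfect cube.
  y = 2: RHS = 222 is not a perfect cube.
  y = -2: RHS = -242 is not a perfect cube.
  y = 3: RHS = 773 is not a perfect cube.
  y = -3: RHS = -793 is not a perfect cube.
Continuing the search up to |y| = 35 finds no solutions either.
No (x, y) in the scanned range satisfies the equation.

No integer solutions with |y| ≤ 35.


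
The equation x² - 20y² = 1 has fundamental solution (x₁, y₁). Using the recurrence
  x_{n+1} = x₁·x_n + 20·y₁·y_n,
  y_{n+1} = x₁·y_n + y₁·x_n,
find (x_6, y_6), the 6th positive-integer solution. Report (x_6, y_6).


Step 1: Find the fundamental solution (x₁, y₁) of x² - 20y² = 1.
  Expand √20 as a continued fraction. a₀ = ⌊√20⌋ = 4; iterate m_{k+1} = d_k·a_k − m_k, d_{k+1} = (20 − m_{k+1}²)/d_k, a_{k+1} = ⌊(a₀ + m_{k+1})/d_{k+1}⌋ (starting m₀ = 0, d₀ = 1), with convergents p_k = a_k·p_{k-1} + p_{k-2}, q_k = a_k·q_{k-1} + q_{k-2} (p₋₁ = 1, q₋₁ = 0):
  k = 0: a₀ = 4; p₀/q₀ = 4/1; p₀² − 20·q₀² = 16 − 20 = -4.
  k = 1: m = 4, d = 4, a = ⌊(4 + 4)/4⌋ = 2; p/q = (2·4 + 1)/(2·1 + 0) = 9/2; p² − 20·q² = 81 − 80 = 1.
  The first convergent with p² − 20·q² = 1 gives the fundamental solution (x₁, y₁) = (9, 2).
Step 2: Apply the recurrence (x_{n+1}, y_{n+1}) = (x₁x_n + 20y₁y_n, x₁y_n + y₁x_n) repeatedly.
  From (x_1, y_1) = (9, 2): x_2 = 9·9 + 20·2·2 = 161; y_2 = 9·2 + 2·9 = 36.
  From (x_2, y_2) = (161, 36): x_3 = 9·161 + 20·2·36 = 2889; y_3 = 9·36 + 2·161 = 646.
  From (x_3, y_3) = (2889, 646): x_4 = 9·2889 + 20·2·646 = 51841; y_4 = 9·646 + 2·2889 = 11592.
  From (x_4, y_4) = (51841, 11592): x_5 = 9·51841 + 20·2·11592 = 930249; y_5 = 9·11592 + 2·51841 = 208010.
  From (x_5, y_5) = (930249, 208010): x_6 = 9·930249 + 20·2·208010 = 16692641; y_6 = 9·208010 + 2·930249 = 3732588.
Step 3: Verify x_6² - 20·y_6² = 278644263554881 - 278644263554880 = 1 (should be 1). ✓

(x_1, y_1) = (9, 2); (x_6, y_6) = (16692641, 3732588).


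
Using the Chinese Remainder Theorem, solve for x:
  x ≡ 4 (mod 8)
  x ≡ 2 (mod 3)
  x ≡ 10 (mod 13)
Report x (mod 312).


Moduli 8, 3, 13 are pairwise coprime; by CRT there is a unique solution modulo M = 8 · 3 · 13 = 312.
Solve pairwise, accumulating the modulus:
  Start with x ≡ 4 (mod 8).
  Combine with x ≡ 2 (mod 3): since gcd(8, 3) = 1, we get a unique residue mod 24.
    Write x = 4 + 8·t and substitute into x ≡ 2 (mod 3): 8·t ≡ 2 − 4 = -2 (mod 3).
    Reduce coefficients mod 3: 2·t ≡ 1 (mod 3).
    The inverse of 2 mod 3 is 2 (since 2·2 = 4 = 1·3 + 1), so t ≡ 2·1 = 2 ≡ 2 (mod 3).
    Then x = 4 + 8·2 = 20, valid modulo lcm(8, 3) = 24: x ≡ 20 (mod 24).
  Combine with x ≡ 10 (mod 13): since gcd(24, 13) = 1, we get a unique residue mod 312.
    Write x = 20 + 24·t and substitute into x ≡ 10 (mod 13): 24·t ≡ 10 − 20 = -10 (mod 13).
    Reduce coefficients mod 13: 11·t ≡ 3 (mod 13).
    The inverse of 11 mod 13 is 6 (since 11·6 = 66 = 5·13 + 1), so t ≡ 6·3 = 18 ≡ 5 (mod 13).
    Then x = 20 + 24·5 = 140, valid modulo lcm(24, 13) = 312: x ≡ 140 (mod 312).
Verify: 140 mod 8 = 4 ✓, 140 mod 3 = 2 ✓, 140 mod 13 = 10 ✓.

x ≡ 140 (mod 312).


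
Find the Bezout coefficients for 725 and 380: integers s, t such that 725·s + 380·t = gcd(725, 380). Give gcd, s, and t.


Euclidean algorithm on (725, 380) — divide until remainder is 0:
  725 = 1 · 380 + 345
  380 = 1 · 345 + 35
  345 = 9 · 35 + 30
  35 = 1 · 30 + 5
  30 = 6 · 5 + 0
gcd(725, 380) = 5.
Track Bezout coefficients alongside the remainders: start with r₀ = 725 = a·1 + b·0 (s = 1, t = 0) and r₁ = 380 = a·0 + b·1 (s = 0, t = 1); each new remainder r_{k+1} = r_{k-1} − q_k·r_k inherits s_{k+1} = s_{k-1} − q_k·s_k, t_{k+1} = t_{k-1} − q_k·t_k, so r_k = a·s_k + b·t_k at every step:
  q = 1: r = 345, s = 1 − 1·0 = 1, t = 0 − 1·1 = -1  (check: 725·1 + 380·(-1) = 345)
  q = 1: r = 35, s = 0 − 1·1 = -1, t = 1 − 1·(-1) = 2  (check: 725·(-1) + 380·2 = 35)
  q = 9: r = 30, s = 1 − 9·(-1) = 10, t = -1 − 9·2 = -19  (check: 725·10 + 380·(-19) = 30)
  q = 1: r = 5, s = -1 − 1·10 = -11, t = 2 − 1·(-19) = 21  (check: 725·(-11) + 380·21 = 5)
The row with r = 5 (the gcd) gives the Bezout coefficients s = -11, t = 21.
Result: 725 · (-11) + 380 · (21) = 5.

gcd(725, 380) = 5; s = -11, t = 21 (check: 725·(-11) + 380·21 = 5).


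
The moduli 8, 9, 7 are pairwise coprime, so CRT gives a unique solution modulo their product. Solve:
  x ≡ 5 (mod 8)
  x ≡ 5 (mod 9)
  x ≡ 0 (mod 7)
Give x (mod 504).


Moduli 8, 9, 7 are pairwise coprime; by CRT there is a unique solution modulo M = 8 · 9 · 7 = 504.
Solve pairwise, accumulating the modulus:
  Start with x ≡ 5 (mod 8).
  Combine with x ≡ 5 (mod 9): since gcd(8, 9) = 1, we get a unique residue mod 72.
    Write x = 5 + 8·t and substitute into x ≡ 5 (mod 9): 8·t ≡ 5 − 5 = 0 (mod 9).
    The inverse of 8 mod 9 is 8 (since 8·8 = 64 = 7·9 + 1), so t ≡ 8·0 = 0 ≡ 0 (mod 9).
    Then x = 5 + 8·0 = 5, valid modulo lcm(8, 9) = 72: x ≡ 5 (mod 72).
  Combine with x ≡ 0 (mod 7): since gcd(72, 7) = 1, we get a unique residue mod 504.
    Write x = 5 + 72·t and substitute into x ≡ 0 (mod 7): 72·t ≡ 0 − 5 = -5 (mod 7).
    Reduce coefficients mod 7: 2·t ≡ 2 (mod 7).
    The inverse of 2 mod 7 is 4 (since 2·4 = 8 = 1·7 + 1), so t ≡ 4·2 = 8 ≡ 1 (mod 7).
    Then x = 5 + 72·1 = 77, valid modulo lcm(72, 7) = 504: x ≡ 77 (mod 504).
Verify: 77 mod 8 = 5 ✓, 77 mod 9 = 5 ✓, 77 mod 7 = 0 ✓.

x ≡ 77 (mod 504).
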